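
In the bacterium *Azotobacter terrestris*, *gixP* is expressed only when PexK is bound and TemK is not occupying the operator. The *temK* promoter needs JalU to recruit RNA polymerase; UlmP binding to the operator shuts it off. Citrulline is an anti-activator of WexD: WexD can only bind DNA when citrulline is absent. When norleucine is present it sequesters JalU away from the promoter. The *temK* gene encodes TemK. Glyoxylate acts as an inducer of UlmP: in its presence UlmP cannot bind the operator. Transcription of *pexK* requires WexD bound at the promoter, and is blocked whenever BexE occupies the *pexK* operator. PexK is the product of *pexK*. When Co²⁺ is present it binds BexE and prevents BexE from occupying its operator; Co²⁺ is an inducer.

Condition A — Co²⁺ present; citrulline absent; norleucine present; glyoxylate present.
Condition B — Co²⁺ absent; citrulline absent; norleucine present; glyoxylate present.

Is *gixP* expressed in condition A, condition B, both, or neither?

A only

Condition A:
Co²⁺ is present, so BexE is inactive.
Citrulline is absent, so WexD is active.
No repressor is bound and WexD is active, so *pexK* is transcribed.
So PexK is produced and active.
Norleucine is present, so JalU is inactive.
Glyoxylate is present, so UlmP is inactive.
Required activator JalU is absent, so *temK* is not transcribed.
So TemK is not produced.
No repressor is bound and PexK is active, so *gixP* is transcribed.
→ *gixP* is ON in A.
Condition B:
Co²⁺ is absent, so BexE is active.
Citrulline is absent, so WexD is active.
With repressor BexE bound, *pexK* is not transcribed.
So PexK is not produced.
Norleucine is present, so JalU is inactive.
Glyoxylate is present, so UlmP is inactive.
Required activator JalU is absent, so *temK* is not transcribed.
So TemK is not produced.
Required activator PexK is absent, so *gixP* is not transcribed.
→ *gixP* is OFF in B.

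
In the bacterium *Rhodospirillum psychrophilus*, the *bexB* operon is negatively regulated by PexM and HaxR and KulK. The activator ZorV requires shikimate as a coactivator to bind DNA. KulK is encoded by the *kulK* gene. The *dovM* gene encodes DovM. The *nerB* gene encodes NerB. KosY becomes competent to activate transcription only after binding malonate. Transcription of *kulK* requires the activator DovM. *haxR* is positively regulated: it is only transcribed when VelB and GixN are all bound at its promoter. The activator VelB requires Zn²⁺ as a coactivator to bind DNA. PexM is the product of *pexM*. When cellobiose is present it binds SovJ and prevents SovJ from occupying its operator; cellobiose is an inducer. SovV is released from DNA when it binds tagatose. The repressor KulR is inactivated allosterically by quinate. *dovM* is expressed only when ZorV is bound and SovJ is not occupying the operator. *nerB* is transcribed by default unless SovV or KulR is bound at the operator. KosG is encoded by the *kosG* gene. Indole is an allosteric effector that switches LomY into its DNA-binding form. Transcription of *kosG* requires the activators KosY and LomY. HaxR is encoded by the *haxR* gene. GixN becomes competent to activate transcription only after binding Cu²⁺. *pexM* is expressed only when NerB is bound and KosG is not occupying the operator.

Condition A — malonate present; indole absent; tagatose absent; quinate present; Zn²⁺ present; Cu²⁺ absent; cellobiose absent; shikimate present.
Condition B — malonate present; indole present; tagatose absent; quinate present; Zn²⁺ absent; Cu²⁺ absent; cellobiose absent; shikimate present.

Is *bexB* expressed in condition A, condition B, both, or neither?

both

Condition A:
Malonate is present, so KosY is active.
Indole is absent, so LomY is inactive.
Required activator LomY is absent, so *kosG* is not transcribed.
So KosG is not produced.
Tagatose is absent, so SovV is active.
Quinate is present, so KulR is inactive.
With repressor SovV bound, *nerB* is not transcribed.
So NerB is not produced.
Required activator NerB is absent, so *pexM* is not transcribed.
So PexM is not produced.
Zn²⁺ is present, so VelB is active.
Cu²⁺ is absent, so GixN is inactive.
Required activator GixN is absent, so *haxR* is not transcribed.
So HaxR is not produced.
Cellobiose is absent, so SovJ is active.
Shikimate is present, so ZorV is active.
With repressor SovJ bound, *dovM* is not transcribed.
So DovM is not produced.
Required activator DovM is absent, so *kulK* is not transcribed.
So KulK is not produced.
With no repressor bound, *bexB* is transcribed.
→ *bexB* is ON in A.
Condition B:
Malonate is present, so KosY is active.
Indole is present, so LomY is active.
No repressor is bound and KosY and LomY are active, so *kosG* is transcribed.
So KosG is produced and active.
Tagatose is absent, so SovV is active.
Quinate is present, so KulR is inactive.
With repressor SovV bound, *nerB* is not transcribed.
So NerB is not produced.
With repressor KosG bound, *pexM* is not transcribed.
So PexM is not produced.
Zn²⁺ is absent, so VelB is inactive.
Cu²⁺ is absent, so GixN is inactive.
Required activator VelB is absent, so *haxR* is not transcribed.
So HaxR is not produced.
Cellobiose is absent, so SovJ is active.
Shikimate is present, so ZorV is active.
With repressor SovJ bound, *dovM* is not transcribed.
So DovM is not produced.
Required activator DovM is absent, so *kulK* is not transcribed.
So KulK is not produced.
With no repressor bound, *bexB* is transcribed.
→ *bexB* is ON in B.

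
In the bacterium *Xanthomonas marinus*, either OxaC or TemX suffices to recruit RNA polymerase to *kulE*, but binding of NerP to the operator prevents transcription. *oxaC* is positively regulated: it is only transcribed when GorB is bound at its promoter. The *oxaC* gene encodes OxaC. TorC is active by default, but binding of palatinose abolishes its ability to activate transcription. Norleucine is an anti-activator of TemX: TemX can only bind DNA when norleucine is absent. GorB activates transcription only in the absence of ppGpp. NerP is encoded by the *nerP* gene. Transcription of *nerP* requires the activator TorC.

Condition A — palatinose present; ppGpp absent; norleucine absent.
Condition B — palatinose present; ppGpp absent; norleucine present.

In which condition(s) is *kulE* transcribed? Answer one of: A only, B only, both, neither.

both

Condition A:
Palatinose is present, so TorC is inactive.
Required activator TorC is absent, so *nerP* is not transcribed.
So NerP is not produced.
ppGpp is absent, so GorB is active.
No repressor is bound and GorB is active, so *oxaC* is transcribed.
So OxaC is produced and active.
Norleucine is absent, so TemX is active.
Activator OxaC is present, so *kulE* is transcribed.
→ *kulE* is ON in A.
Condition B:
Palatinose is present, so TorC is inactive.
Required activator TorC is absent, so *nerP* is not transcribed.
So NerP is not produced.
ppGpp is absent, so GorB is active.
No repressor is bound and GorB is active, so *oxaC* is transcribed.
So OxaC is produced and active.
Norleucine is present, so TemX is inactive.
Activator OxaC is present, so *kulE* is transcribed.
→ *kulE* is ON in B.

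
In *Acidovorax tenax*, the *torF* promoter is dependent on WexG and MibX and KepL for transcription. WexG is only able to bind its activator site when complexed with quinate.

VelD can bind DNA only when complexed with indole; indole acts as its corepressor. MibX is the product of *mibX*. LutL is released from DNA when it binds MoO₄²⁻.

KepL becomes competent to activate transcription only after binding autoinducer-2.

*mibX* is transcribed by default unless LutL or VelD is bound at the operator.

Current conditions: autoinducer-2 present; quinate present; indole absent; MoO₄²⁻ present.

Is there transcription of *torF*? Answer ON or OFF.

Quinate is present, so WexG is active.
MoO₄²⁻ is present, so LutL is inactive.
Indole is absent, so VelD is inactive.
With no repressor bound, *mibX* is transcribed.
So MibX is produced and active.
Autoinducer-2 is present, so KepL is active.
No repressor is bound and WexG and MibX and KepL are active, so *torF* is transcribed.

ON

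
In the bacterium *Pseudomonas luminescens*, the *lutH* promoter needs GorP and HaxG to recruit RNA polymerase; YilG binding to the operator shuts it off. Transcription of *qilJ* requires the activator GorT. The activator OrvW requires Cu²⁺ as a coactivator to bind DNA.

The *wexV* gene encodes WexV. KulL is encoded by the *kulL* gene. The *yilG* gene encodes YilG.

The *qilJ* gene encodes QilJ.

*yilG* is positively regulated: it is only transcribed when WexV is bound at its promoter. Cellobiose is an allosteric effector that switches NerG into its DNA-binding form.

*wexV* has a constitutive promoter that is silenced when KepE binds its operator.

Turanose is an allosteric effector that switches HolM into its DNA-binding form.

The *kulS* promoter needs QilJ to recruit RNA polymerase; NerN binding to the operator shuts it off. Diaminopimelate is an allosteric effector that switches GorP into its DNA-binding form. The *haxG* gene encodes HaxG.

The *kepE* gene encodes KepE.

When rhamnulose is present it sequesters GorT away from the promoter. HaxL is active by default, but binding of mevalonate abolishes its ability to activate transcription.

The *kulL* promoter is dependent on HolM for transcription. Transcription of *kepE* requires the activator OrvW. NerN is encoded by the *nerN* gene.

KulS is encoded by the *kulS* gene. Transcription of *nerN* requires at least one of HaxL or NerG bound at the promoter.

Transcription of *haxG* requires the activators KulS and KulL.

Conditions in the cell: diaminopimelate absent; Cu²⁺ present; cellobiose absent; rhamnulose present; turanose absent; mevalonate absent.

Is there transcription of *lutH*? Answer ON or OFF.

OFF

Diaminopimelate is absent, so GorP is inactive.
Cu²⁺ is present, so OrvW is active.
No repressor is bound and OrvW is active, so *kepE* is transcribed.
So KepE is produced and active.
With repressor KepE bound, *wexV* is not transcribed.
So WexV is not produced.
Required activator WexV is absent, so *yilG* is not transcribed.
So YilG is not produced.
Rhamnulose is present, so GorT is inactive.
Required activator GorT is absent, so *qilJ* is not transcribed.
So QilJ is not produced.
Mevalonate is absent, so HaxL is active.
Cellobiose is absent, so NerG is inactive.
Activator HaxL is present, so *nerN* is transcribed.
So NerN is produced and active.
With repressor NerN bound, *kulS* is not transcribed.
So KulS is not produced.
Turanose is absent, so HolM is inactive.
Required activator HolM is absent, so *kulL* is not transcribed.
So KulL is not produced.
Required activator KulS is absent, so *haxG* is not transcribed.
So HaxG is not produced.
Required activator GorP is absent, so *lutH* is not transcribed.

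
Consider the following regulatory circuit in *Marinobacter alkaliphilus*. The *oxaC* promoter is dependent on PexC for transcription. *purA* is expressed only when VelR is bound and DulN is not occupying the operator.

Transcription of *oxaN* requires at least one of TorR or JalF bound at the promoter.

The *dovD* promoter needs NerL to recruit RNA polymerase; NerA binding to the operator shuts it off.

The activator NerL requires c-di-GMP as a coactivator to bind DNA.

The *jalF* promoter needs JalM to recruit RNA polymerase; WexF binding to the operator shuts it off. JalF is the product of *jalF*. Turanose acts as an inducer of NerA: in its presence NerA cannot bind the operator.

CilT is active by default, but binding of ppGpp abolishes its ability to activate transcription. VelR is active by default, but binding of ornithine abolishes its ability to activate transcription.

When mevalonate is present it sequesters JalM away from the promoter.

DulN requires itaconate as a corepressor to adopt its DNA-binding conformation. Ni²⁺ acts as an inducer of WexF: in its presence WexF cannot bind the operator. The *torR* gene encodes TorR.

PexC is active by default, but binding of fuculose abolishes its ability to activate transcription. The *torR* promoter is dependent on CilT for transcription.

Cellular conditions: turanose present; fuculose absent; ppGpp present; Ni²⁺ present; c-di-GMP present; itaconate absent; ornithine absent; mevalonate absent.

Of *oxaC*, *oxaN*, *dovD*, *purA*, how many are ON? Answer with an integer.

Fuculose is absent, so PexC is active.
No repressor is bound and PexC is active, so *oxaC* is transcribed.
→ *oxaC* is ON.
ppGpp is present, so CilT is inactive.
Required activator CilT is absent, so *torR* is not transcribed.
So TorR is not produced.
Mevalonate is absent, so JalM is active.
Ni²⁺ is present, so WexF is inactive.
No repressor is bound and JalM is active, so *jalF* is transcribed.
So JalF is produced and active.
Activator JalF is present, so *oxaN* is transcribed.
→ *oxaN* is ON.
Turanose is present, so NerA is inactive.
c-di-GMP is present, so NerL is active.
No repressor is bound and NerL is active, so *dovD* is transcribed.
→ *dovD* is ON.
Itaconate is absent, so DulN is inactive.
Ornithine is absent, so VelR is active.
No repressor is bound and VelR is active, so *purA* is transcribed.
→ *purA* is ON.
4 of the 4 genes are transcribed.

4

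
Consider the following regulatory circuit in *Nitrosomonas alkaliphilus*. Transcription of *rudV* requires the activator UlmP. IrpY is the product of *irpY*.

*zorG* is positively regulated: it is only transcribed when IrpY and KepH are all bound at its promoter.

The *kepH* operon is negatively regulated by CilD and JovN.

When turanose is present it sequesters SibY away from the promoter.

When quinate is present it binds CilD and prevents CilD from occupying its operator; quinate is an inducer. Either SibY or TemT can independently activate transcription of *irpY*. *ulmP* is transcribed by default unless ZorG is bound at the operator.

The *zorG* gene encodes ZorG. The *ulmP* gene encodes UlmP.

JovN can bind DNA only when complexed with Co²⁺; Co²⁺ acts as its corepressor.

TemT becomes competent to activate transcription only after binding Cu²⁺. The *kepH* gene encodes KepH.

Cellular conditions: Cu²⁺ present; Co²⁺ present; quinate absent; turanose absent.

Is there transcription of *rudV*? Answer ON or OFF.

ON

Turanose is absent, so SibY is active.
Cu²⁺ is present, so TemT is active.
Activator SibY is present, so *irpY* is transcribed.
So IrpY is produced and active.
Quinate is absent, so CilD is active.
Co²⁺ is present, so JovN is active.
With repressor CilD bound, *kepH* is not transcribed.
So KepH is not produced.
Required activator KepH is absent, so *zorG* is not transcribed.
So ZorG is not produced.
With no repressor bound, *ulmP* is transcribed.
So UlmP is produced and active.
No repressor is bound and UlmP is active, so *rudV* is transcribed.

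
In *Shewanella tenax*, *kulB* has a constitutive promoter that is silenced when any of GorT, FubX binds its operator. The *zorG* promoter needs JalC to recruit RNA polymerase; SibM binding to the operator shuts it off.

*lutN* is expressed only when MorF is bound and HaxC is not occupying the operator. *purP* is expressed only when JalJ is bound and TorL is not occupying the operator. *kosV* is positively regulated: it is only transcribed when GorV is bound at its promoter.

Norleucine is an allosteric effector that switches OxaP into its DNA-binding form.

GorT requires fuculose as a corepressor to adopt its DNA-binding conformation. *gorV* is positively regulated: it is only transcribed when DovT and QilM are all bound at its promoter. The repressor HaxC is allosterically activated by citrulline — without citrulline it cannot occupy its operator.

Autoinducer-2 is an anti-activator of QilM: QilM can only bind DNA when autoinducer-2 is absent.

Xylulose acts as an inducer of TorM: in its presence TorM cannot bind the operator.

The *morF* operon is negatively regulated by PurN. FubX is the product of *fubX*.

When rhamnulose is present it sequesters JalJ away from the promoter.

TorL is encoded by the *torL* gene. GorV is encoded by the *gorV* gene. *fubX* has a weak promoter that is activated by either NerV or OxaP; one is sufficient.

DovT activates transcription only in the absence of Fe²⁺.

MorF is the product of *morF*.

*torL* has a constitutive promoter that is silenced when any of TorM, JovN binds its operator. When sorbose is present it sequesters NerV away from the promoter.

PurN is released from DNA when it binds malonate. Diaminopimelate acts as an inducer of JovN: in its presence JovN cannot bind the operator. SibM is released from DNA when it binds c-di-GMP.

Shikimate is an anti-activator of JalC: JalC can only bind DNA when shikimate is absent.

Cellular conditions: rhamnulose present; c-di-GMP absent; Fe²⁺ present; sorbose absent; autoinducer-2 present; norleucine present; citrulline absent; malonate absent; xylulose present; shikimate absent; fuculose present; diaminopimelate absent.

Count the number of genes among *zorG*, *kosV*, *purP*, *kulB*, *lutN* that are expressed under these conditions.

c-di-GMP is absent, so SibM is active.
Shikimate is absent, so JalC is active.
With repressor SibM bound, *zorG* is not transcribed.
→ *zorG* is OFF.
Fe²⁺ is present, so DovT is inactive.
Autoinducer-2 is present, so QilM is inactive.
Required activator DovT is absent, so *gorV* is not transcribed.
So GorV is not produced.
Required activator GorV is absent, so *kosV* is not transcribed.
→ *kosV* is OFF.
Rhamnulose is present, so JalJ is inactive.
Xylulose is present, so TorM is inactive.
Diaminopimelate is absent, so JovN is active.
With repressor JovN bound, *torL* is not transcribed.
So TorL is not produced.
Required activator JalJ is absent, so *purP* is not transcribed.
→ *purP* is OFF.
Fuculose is present, so GorT is active.
Sorbose is absent, so NerV is active.
Norleucine is present, so OxaP is active.
Activator NerV is present, so *fubX* is transcribed.
So FubX is produced and active.
With repressor GorT bound, *kulB* is not transcribed.
→ *kulB* is OFF.
Citrulline is absent, so HaxC is inactive.
Malonate is absent, so PurN is active.
With repressor PurN bound, *morF* is not transcribed.
So MorF is not produced.
Required activator MorF is absent, so *lutN* is not transcribed.
→ *lutN* is OFF.
0 of the 5 genes are transcribed.

0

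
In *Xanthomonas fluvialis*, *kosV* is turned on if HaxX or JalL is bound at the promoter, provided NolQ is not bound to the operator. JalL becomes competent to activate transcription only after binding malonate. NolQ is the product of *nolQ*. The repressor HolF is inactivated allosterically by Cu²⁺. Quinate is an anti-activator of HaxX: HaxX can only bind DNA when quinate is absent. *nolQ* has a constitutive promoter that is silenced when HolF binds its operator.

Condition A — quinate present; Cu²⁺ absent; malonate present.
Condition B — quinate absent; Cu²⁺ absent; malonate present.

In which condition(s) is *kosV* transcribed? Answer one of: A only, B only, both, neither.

both

Condition A:
Quinate is present, so HaxX is inactive.
Cu²⁺ is absent, so HolF is active.
With repressor HolF bound, *nolQ* is not transcribed.
So NolQ is not produced.
Malonate is present, so JalL is active.
Activator JalL is present, so *kosV* is transcribed.
→ *kosV* is ON in A.
Condition B:
Quinate is absent, so HaxX is active.
Cu²⁺ is absent, so HolF is active.
With repressor HolF bound, *nolQ* is not transcribed.
So NolQ is not produced.
Malonate is present, so JalL is active.
Activator HaxX is present, so *kosV* is transcribed.
→ *kosV* is ON in B.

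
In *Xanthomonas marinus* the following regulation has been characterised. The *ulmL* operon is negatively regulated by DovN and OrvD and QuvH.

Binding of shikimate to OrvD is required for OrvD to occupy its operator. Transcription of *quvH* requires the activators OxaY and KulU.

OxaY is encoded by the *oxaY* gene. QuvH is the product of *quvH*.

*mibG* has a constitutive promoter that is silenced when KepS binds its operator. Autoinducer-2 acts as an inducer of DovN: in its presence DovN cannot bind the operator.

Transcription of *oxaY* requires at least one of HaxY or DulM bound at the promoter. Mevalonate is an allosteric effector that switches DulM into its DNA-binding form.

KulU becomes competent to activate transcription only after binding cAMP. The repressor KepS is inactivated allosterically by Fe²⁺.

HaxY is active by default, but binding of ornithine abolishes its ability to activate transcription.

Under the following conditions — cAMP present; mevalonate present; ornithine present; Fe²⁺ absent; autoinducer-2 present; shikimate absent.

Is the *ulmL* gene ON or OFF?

Autoinducer-2 is present, so DovN is inactive.
Shikimate is absent, so OrvD is inactive.
Ornithine is present, so HaxY is inactive.
Mevalonate is present, so DulM is active.
Activator DulM is present, so *oxaY* is transcribed.
So OxaY is produced and active.
cAMP is present, so KulU is active.
No repressor is bound and OxaY and KulU are active, so *quvH* is transcribed.
So QuvH is produced and active.
With repressor QuvH bound, *ulmL* is not transcribed.

OFF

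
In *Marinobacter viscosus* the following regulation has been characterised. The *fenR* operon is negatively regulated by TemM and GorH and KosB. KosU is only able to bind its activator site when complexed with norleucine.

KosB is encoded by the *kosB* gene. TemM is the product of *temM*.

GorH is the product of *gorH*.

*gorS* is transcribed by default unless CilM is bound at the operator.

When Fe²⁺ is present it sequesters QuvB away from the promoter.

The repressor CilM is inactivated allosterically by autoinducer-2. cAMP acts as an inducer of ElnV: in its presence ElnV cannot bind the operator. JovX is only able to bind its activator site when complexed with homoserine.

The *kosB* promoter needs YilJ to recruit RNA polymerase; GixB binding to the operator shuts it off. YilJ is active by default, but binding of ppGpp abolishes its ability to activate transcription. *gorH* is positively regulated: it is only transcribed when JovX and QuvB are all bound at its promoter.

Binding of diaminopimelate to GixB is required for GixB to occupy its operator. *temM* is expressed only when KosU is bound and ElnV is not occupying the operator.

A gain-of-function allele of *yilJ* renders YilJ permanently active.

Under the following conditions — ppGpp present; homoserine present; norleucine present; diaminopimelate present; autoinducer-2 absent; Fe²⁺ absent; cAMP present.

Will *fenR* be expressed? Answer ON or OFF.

OFF

cAMP is present, so ElnV is inactive.
Norleucine is present, so KosU is active.
No repressor is bound and KosU is active, so *temM* is transcribed.
So TemM is produced and active.
Homoserine is present, so JovX is active.
Fe²⁺ is absent, so QuvB is active.
No repressor is bound and JovX and QuvB are active, so *gorH* is transcribed.
So GorH is produced and active.
YilJ is constitutively active in this strain.
Diaminopimelate is present, so GixB is active.
With repressor GixB bound, *kosB* is not transcribed.
So KosB is not produced.
With repressor TemM bound, *fenR* is not transcribed.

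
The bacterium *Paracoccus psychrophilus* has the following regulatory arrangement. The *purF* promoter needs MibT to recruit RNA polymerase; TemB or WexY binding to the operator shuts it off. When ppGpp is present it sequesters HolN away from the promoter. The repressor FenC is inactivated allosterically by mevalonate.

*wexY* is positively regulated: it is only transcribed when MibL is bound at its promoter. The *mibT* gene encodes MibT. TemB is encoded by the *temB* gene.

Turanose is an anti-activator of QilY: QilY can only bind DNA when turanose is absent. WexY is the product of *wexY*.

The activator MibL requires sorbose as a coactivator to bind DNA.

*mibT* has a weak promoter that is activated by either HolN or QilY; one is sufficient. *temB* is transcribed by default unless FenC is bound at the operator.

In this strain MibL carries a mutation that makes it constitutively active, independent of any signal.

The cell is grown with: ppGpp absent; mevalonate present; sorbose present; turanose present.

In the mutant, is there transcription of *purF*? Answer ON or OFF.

OFF

ppGpp is absent, so HolN is active.
Turanose is present, so QilY is inactive.
Activator HolN is present, so *mibT* is transcribed.
So MibT is produced and active.
Mevalonate is present, so FenC is inactive.
With no repressor bound, *temB* is transcribed.
So TemB is produced and active.
MibL is constitutively active in this strain.
No repressor is bound and MibL is active, so *wexY* is transcribed.
So WexY is produced and active.
With repressor TemB bound, *purF* is not transcribed.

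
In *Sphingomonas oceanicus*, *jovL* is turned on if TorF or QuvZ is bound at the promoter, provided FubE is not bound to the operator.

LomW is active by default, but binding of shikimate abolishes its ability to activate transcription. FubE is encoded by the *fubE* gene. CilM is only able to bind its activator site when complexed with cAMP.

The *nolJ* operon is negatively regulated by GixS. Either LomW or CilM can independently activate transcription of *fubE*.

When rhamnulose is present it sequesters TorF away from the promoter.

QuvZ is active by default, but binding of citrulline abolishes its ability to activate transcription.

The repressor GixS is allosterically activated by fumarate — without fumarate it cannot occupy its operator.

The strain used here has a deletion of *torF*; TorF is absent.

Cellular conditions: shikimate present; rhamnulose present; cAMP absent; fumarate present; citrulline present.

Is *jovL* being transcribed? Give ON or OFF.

TorF is non-functional in this strain, so it has no effect.
Shikimate is present, so LomW is inactive.
cAMP is absent, so CilM is inactive.
No activator is available at the *fubE* promoter, so *fubE* is not transcribed.
So FubE is not produced.
Citrulline is present, so QuvZ is inactive.
No activator is available at the *jovL* promoter, so *jovL* is not transcribed.

OFF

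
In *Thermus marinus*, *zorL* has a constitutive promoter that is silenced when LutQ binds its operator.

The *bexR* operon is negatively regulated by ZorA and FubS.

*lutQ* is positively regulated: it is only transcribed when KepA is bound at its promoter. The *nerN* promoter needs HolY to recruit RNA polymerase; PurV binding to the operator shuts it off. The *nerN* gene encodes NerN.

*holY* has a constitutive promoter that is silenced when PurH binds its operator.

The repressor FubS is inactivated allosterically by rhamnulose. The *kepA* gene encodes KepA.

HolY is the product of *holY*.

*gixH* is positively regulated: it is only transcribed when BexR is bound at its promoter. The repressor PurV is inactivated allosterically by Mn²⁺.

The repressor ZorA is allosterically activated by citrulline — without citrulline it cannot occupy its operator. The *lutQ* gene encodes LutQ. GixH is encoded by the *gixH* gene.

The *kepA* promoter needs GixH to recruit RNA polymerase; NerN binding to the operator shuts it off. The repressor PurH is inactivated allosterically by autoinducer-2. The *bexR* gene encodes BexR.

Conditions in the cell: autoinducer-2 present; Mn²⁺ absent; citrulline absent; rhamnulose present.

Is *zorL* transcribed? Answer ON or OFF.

Autoinducer-2 is present, so PurH is inactive.
With no repressor bound, *holY* is transcribed.
So HolY is produced and active.
Mn²⁺ is absent, so PurV is active.
With repressor PurV bound, *nerN* is not transcribed.
So NerN is not produced.
Citrulline is absent, so ZorA is inactive.
Rhamnulose is present, so FubS is inactive.
With no repressor bound, *bexR* is transcribed.
So BexR is produced and active.
No repressor is bound and BexR is active, so *gixH* is transcribed.
So GixH is produced and active.
No repressor is bound and GixH is active, so *kepA* is transcribed.
So KepA is produced and active.
No repressor is bound and KepA is active, so *lutQ* is transcribed.
So LutQ is produced and active.
With repressor LutQ bound, *zorL* is not transcribed.

OFF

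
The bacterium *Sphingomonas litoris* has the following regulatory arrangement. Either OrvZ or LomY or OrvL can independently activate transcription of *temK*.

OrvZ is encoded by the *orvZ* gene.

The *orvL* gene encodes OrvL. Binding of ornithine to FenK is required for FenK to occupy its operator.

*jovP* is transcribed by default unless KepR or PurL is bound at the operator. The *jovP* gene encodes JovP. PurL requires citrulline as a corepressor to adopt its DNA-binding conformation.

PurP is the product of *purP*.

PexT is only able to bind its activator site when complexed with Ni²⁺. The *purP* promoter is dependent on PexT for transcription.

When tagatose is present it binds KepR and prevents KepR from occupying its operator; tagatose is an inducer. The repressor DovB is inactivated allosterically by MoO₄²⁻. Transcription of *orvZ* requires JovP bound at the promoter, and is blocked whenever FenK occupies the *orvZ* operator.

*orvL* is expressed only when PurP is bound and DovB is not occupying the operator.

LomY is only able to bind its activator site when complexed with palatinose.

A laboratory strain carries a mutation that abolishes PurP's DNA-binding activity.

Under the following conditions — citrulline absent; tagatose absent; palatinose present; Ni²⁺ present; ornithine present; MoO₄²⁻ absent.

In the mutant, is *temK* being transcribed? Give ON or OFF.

Ornithine is present, so FenK is active.
Tagatose is absent, so KepR is active.
Citrulline is absent, so PurL is inactive.
With repressor KepR bound, *jovP* is not transcribed.
So JovP is not produced.
With repressor FenK bound, *orvZ* is not transcribed.
So OrvZ is not produced.
Palatinose is present, so LomY is active.
PurP is non-functional in this strain, so it has no effect.
MoO₄²⁻ is absent, so DovB is active.
With repressor DovB bound, *orvL* is not transcribed.
So OrvL is not produced.
Activator LomY is present, so *temK* is transcribed.

ON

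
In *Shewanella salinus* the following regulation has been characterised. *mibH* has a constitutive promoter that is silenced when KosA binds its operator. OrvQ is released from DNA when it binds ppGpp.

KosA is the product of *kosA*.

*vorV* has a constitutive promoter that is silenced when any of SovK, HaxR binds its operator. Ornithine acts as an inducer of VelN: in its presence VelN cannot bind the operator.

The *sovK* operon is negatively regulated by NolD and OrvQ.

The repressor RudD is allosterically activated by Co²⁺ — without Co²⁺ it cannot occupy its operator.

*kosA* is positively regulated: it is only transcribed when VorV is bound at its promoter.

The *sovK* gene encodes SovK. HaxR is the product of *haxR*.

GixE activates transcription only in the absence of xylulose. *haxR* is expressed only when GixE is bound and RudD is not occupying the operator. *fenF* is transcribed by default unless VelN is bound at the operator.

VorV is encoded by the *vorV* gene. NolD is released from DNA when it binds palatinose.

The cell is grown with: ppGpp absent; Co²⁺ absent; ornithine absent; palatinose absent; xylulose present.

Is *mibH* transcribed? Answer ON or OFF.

OFF

Palatinose is absent, so NolD is active.
ppGpp is absent, so OrvQ is active.
With repressor NolD bound, *sovK* is not transcribed.
So SovK is not produced.
Xylulose is present, so GixE is inactive.
Co²⁺ is absent, so RudD is inactive.
Required activator GixE is absent, so *haxR* is not transcribed.
So HaxR is not produced.
With no repressor bound, *vorV* is transcribed.
So VorV is produced and active.
No repressor is bound and VorV is active, so *kosA* is transcribed.
So KosA is produced and active.
With repressor KosA bound, *mibH* is not transcribed.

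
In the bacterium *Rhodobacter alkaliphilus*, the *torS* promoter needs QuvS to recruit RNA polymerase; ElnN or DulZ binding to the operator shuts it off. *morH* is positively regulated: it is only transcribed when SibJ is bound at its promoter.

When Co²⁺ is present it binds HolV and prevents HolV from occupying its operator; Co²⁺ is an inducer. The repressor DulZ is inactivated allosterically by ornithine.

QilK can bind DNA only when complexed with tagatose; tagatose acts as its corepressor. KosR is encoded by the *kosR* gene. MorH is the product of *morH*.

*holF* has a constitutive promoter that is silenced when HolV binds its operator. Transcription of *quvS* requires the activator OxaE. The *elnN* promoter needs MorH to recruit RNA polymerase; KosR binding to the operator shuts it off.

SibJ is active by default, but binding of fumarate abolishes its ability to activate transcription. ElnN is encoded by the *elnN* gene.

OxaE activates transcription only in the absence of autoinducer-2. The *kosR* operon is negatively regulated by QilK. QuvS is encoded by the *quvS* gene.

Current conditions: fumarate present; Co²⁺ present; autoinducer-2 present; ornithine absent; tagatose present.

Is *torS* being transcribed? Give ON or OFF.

OFF

Autoinducer-2 is present, so OxaE is inactive.
Required activator OxaE is absent, so *quvS* is not transcribed.
So QuvS is not produced.
Tagatose is present, so QilK is active.
With repressor QilK bound, *kosR* is not transcribed.
So KosR is not produced.
Fumarate is present, so SibJ is inactive.
Required activator SibJ is absent, so *morH* is not transcribed.
So MorH is not produced.
Required activator MorH is absent, so *elnN* is not transcribed.
So ElnN is not produced.
Ornithine is absent, so DulZ is active.
With repressor DulZ bound, *torS* is not transcribed.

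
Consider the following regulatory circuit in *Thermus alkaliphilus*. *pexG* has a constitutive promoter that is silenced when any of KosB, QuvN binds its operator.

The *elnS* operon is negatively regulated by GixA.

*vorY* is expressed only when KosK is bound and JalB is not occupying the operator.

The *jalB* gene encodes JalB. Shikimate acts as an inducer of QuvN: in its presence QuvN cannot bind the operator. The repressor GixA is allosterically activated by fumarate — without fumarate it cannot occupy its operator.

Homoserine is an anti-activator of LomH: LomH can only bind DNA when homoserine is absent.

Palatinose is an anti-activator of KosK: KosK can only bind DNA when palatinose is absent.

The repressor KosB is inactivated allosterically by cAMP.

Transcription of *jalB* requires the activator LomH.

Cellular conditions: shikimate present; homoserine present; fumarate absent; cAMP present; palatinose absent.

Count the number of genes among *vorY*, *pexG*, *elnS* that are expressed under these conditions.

3

Palatinose is absent, so KosK is active.
Homoserine is present, so LomH is inactive.
Required activator LomH is absent, so *jalB* is not transcribed.
So JalB is not produced.
No repressor is bound and KosK is active, so *vorY* is transcribed.
→ *vorY* is ON.
cAMP is present, so KosB is inactive.
Shikimate is present, so QuvN is inactive.
With no repressor bound, *pexG* is transcribed.
→ *pexG* is ON.
Fumarate is absent, so GixA is inactive.
With no repressor bound, *elnS* is transcribed.
→ *elnS* is ON.
3 of the 3 genes are transcribed.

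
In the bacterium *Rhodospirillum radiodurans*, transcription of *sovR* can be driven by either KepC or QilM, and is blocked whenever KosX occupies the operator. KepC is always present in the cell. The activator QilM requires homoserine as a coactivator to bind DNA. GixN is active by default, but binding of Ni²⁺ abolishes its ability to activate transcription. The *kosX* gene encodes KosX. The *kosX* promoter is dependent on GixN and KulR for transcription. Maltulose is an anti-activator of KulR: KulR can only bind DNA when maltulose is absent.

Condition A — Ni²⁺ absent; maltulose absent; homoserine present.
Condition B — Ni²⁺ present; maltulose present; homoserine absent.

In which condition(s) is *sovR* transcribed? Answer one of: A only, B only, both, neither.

B only

Condition A:
KepC is produced constitutively and is active.
Ni²⁺ is absent, so GixN is active.
Maltulose is absent, so KulR is active.
No repressor is bound and GixN and KulR are active, so *kosX* is transcribed.
So KosX is produced and active.
Homoserine is present, so QilM is active.
With repressor KosX bound, *sovR* is not transcribed.
→ *sovR* is OFF in A.
Condition B:
KepC is produced constitutively and is active.
Ni²⁺ is present, so GixN is inactive.
Maltulose is present, so KulR is inactive.
Required activator GixN is absent, so *kosX* is not transcribed.
So KosX is not produced.
Homoserine is absent, so QilM is inactive.
Activator KepC is present, so *sovR* is transcribed.
→ *sovR* is ON in B.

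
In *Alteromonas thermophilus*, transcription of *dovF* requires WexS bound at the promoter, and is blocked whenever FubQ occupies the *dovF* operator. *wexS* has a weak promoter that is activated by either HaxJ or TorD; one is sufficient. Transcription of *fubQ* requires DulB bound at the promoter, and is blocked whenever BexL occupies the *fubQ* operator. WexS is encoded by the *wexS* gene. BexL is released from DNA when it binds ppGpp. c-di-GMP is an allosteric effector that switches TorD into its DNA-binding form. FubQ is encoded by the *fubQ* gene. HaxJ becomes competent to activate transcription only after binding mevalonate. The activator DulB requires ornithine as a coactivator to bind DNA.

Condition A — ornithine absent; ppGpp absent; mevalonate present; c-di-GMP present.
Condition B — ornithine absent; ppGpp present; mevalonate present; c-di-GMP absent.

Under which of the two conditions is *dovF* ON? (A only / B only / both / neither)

both

Condition A:
Ornithine is absent, so DulB is inactive.
ppGpp is absent, so BexL is active.
With repressor BexL bound, *fubQ* is not transcribed.
So FubQ is not produced.
Mevalonate is present, so HaxJ is active.
c-di-GMP is present, so TorD is active.
Activator HaxJ is present, so *wexS* is transcribed.
So WexS is produced and active.
No repressor is bound and WexS is active, so *dovF* is transcribed.
→ *dovF* is ON in A.
Condition B:
Ornithine is absent, so DulB is inactive.
ppGpp is present, so BexL is inactive.
Required activator DulB is absent, so *fubQ* is not transcribed.
So FubQ is not produced.
Mevalonate is present, so HaxJ is active.
c-di-GMP is absent, so TorD is inactive.
Activator HaxJ is present, so *wexS* is transcribed.
So WexS is produced and active.
No repressor is bound and WexS is active, so *dovF* is transcribed.
→ *dovF* is ON in B.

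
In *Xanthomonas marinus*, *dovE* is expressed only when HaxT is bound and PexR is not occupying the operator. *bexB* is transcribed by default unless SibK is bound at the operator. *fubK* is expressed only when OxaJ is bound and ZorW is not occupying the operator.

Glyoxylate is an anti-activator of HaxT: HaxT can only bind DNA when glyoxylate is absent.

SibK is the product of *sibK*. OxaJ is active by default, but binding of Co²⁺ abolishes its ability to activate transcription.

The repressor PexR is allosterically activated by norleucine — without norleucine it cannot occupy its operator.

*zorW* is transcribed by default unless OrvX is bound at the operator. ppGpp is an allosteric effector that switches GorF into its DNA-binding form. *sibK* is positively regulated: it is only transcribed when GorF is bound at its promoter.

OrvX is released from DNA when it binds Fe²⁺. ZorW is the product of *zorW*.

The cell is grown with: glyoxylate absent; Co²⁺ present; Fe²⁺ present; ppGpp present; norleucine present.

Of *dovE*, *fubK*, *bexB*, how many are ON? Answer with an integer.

0

Glyoxylate is absent, so HaxT is active.
Norleucine is present, so PexR is active.
With repressor PexR bound, *dovE* is not transcribed.
→ *dovE* is OFF.
Fe²⁺ is present, so OrvX is inactive.
With no repressor bound, *zorW* is transcribed.
So ZorW is produced and active.
Co²⁺ is present, so OxaJ is inactive.
With repressor ZorW bound, *fubK* is not transcribed.
→ *fubK* is OFF.
ppGpp is present, so GorF is active.
No repressor is bound and GorF is active, so *sibK* is transcribed.
So SibK is produced and active.
With repressor SibK bound, *bexB* is not transcribed.
→ *bexB* is OFF.
0 of the 3 genes are transcribed.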